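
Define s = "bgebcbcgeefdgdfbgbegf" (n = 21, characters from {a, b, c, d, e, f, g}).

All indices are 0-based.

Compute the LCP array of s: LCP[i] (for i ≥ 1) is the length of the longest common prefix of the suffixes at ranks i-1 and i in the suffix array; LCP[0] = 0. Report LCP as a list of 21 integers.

[0, 2, 1, 1, 2, 0, 1, 0, 1, 0, 1, 1, 1, 0, 1, 1, 0, 1, 1, 2, 1]

rank | idx | suffix
   0 |   3 | bcbcgeefdgdfbgbegf
   1 |   5 | bcgeefdgdfbgbegf
   2 |  17 | begf
   3 |  15 | bgbegf
   4 |   0 | bgebcbcgeefdgdfbgbegf
   5 |   4 | cbcgeefdgdfbgbegf
   6 |   6 | cgeefdgdfbgbegf
   7 |  13 | dfbgbegf
   8 |  11 | dgdfbgbegf
   9 |   2 | ebcbcgeefdgdfbgbegf
  10 |   8 | eefdgdfbgbegf
  11 |   9 | efdgdfbgbegf
  12 |  18 | egf
  13 |  20 | f
  14 |  14 | fbgbegf
  15 |  10 | fdgdfbgbegf
  16 |  16 | gbegf
  17 |  12 | gdfbgbegf
  18 |   1 | gebcbcgeefdgdfbgbegf
  19 |   7 | geefdgdfbgbegf
  20 |  19 | gf

SA = [3, 5, 17, 15, 0, 4, 6, 13, 11, 2, 8, 9, 18, 20, 14, 10, 16, 12, 1, 7, 19]
i: (SA[i-1],SA[i]) lcp shared
  1: (3,5) 2 'bc'
  2: (5,17) 1 'b'
  3: (17,15) 1 'b'
  4: (15,0) 2 'bg'
  5: (0,4) 0 ''
  6: (4,6) 1 'c'
  7: (6,13) 0 ''
  8: (13,11) 1 'd'
  9: (11,2) 0 ''
  10: (2,8) 1 'e'
  11: (8,9) 1 'e'
  12: (9,18) 1 'e'
  13: (18,20) 0 ''
  14: (20,14) 1 'f'
  15: (14,10) 1 'f'
  16: (10,16) 0 ''
  17: (16,12) 1 'g'
  18: (12,1) 1 'g'
  19: (1,7) 2 'ge'
  20: (7,19) 1 'g'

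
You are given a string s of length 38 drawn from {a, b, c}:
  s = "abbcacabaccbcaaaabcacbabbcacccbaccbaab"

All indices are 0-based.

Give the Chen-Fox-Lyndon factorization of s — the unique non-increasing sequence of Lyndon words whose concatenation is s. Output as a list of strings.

emit factor 1: 'abbcac' (i=0, period=6)
emit factor 2: 'abaccbc' (i=6, period=7)
emit factor 3: 'aaaabcacbabbcacccbaccbaab' (i=13, period=25)

["abbcac", "abaccbc", "aaaabcacbabbcacccbaccbaab"]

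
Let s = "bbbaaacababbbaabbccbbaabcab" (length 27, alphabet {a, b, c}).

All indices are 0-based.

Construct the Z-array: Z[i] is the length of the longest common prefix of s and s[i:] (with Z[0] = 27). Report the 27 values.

Z[0]=27
i=1: fresh scan; Z[1]=2 scan→box=[1,3)
i=2: min(r-i=1, Z[1]=2)=1; Z[2]=1
i=3: fresh scan; Z[3]=0
i=4: fresh scan; Z[4]=0
i=5: fresh scan; Z[5]=0
i=6: fresh scan; Z[6]=0
i=7: fresh scan; Z[7]=0
i=8: fresh scan; Z[8]=1 scan→box=[8,9)
i=9: fresh scan; Z[9]=0
i=10: fresh scan; Z[10]=5 scan→box=[10,15)
i=11: min(r-i=4, Z[1]=2)=2; Z[11]=2
i=12: min(r-i=3, Z[2]=1)=1; Z[12]=1
i=13: min(r-i=2, Z[3]=0)=0; Z[13]=0
i=14: min(r-i=1, Z[4]=0)=0; Z[14]=0
i=15: fresh scan; Z[15]=2 scan→box=[15,17)
i=16: min(r-i=1, Z[1]=2)=1; Z[16]=1
i=17: fresh scan; Z[17]=0
i=18: fresh scan; Z[18]=0
i=19: fresh scan; Z[19]=2 scan→box=[19,21)
i=20: min(r-i=1, Z[1]=2)=1; Z[20]=1
i=21: fresh scan; Z[21]=0
i=22: fresh scan; Z[22]=0
i=23: fresh scan; Z[23]=1 scan→box=[23,24)
i=24: fresh scan; Z[24]=0
i=25: fresh scan; Z[25]=0
i=26: fresh scan; Z[26]=1 scan→box=[26,27)

[27, 2, 1, 0, 0, 0, 0, 0, 1, 0, 5, 2, 1, 0, 0, 2, 1, 0, 0, 2, 1, 0, 0, 1, 0, 0, 1]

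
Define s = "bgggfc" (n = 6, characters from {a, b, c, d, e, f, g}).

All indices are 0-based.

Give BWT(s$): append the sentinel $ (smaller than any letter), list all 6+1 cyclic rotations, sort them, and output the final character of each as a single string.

rank  rotation last
    0  $bgggfc  c
    1  bgggfc$  $
    2  c$bgggf  f
    3  fc$bggg  g
    4  gfc$bgg  g
    5  ggfc$bg  g
    6  gggfc$b  b

c$fgggb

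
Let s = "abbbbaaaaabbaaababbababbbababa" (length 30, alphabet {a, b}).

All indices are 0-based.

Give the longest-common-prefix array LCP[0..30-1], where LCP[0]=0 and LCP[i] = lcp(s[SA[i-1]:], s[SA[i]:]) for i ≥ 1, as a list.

rank→(start, suffix):
  0 → (29, 'a')
  1 → (5, 'aaaaabbaaababbababbbababa')
  2 → (6, 'aaaabbaaababbababbbababa')
  3 → (12, 'aaababbababbbababa')
  4 → (7, 'aaabbaaababbababbbababa')
  5 → (13, 'aababbababbbababa')
  6 → (8, 'aabbaaababbababbbababa')
  7 → (27, 'aba')
  8 → (25, 'ababa')
  9 → (14, 'ababbababbbababa')
  10 → (19, 'ababbbababa')
  11 → (9, 'abbaaababbababbbababa')
  12 → (16, 'abbababbbababa')
  13 → (21, 'abbbababa')
  14 → (0, 'abbbbaaaaabbaaababbababbbababa')
  15 → (28, 'ba')
  16 → (4, 'baaaaabbaaababbababbbababa')
  17 → (11, 'baaababbababbbababa')
  18 → (26, 'baba')
  19 → (24, 'bababa')
  20 → (18, 'bababbbababa')
  21 → (15, 'babbababbbababa')
  22 → (20, 'babbbababa')
  23 → (3, 'bbaaaaabbaaababbababbbababa')
  24 → (10, 'bbaaababbababbbababa')
  25 → (23, 'bbababa')
  26 → (17, 'bbababbbababa')
  27 → (2, 'bbbaaaaabbaaababbababbbababa')
  28 → (22, 'bbbababa')
  29 → (1, 'bbbbaaaaabbaaababbababbbababa')

SA = [29, 5, 6, 12, 7, 13, 8, 27, 25, 14, 19, 9, 16, 21, 0, 28, 4, 11, 26, 24, 18, 15, 20, 3, 10, 23, 17, 2, 22, 1]
[i] adj suffixes → lcp
  [1] 29/5 → 1 ('a')
  [2] 5/6 → 4 ('aaaa')
  [3] 6/12 → 3 ('aaa')
  [4] 12/7 → 4 ('aaab')
  [5] 7/13 → 2 ('aa')
  [6] 13/8 → 3 ('aab')
  [7] 8/27 → 1 ('a')
  [8] 27/25 → 3 ('aba')
  [9] 25/14 → 4 ('abab')
  [10] 14/19 → 5 ('ababb')
  [11] 19/9 → 2 ('ab')
  [12] 9/16 → 4 ('abba')
  [13] 16/21 → 3 ('abb')
  [14] 21/0 → 4 ('abbb')
  [15] 0/28 → 0 ('')
  [16] 28/4 → 2 ('ba')
  [17] 4/11 → 4 ('baaa')
  [18] 11/26 → 2 ('ba')
  [19] 26/24 → 4 ('baba')
  [20] 24/18 → 5 ('babab')
  [21] 18/15 → 3 ('bab')
  [22] 15/20 → 4 ('babb')
  [23] 20/3 → 1 ('b')
  [24] 3/10 → 5 ('bbaaa')
  [25] 10/23 → 3 ('bba')
  [26] 23/17 → 6 ('bbabab')
  [27] 17/2 → 2 ('bb')
  [28] 2/22 → 4 ('bbba')
  [29] 22/1 → 3 ('bbb')

[0, 1, 4, 3, 4, 2, 3, 1, 3, 4, 5, 2, 4, 3, 4, 0, 2, 4, 2, 4, 5, 3, 4, 1, 5, 3, 6, 2, 4, 3]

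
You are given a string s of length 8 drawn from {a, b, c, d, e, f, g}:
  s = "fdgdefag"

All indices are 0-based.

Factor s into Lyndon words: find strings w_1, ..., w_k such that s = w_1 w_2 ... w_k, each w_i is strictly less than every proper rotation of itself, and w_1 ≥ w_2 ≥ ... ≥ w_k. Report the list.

["f", "dg", "def", "ag"]

emit factor 1: 'f' (i=0, period=1)
emit factor 2: 'dg' (i=1, period=2)
emit factor 3: 'def' (i=3, period=3)
emit factor 4: 'ag' (i=6, period=2)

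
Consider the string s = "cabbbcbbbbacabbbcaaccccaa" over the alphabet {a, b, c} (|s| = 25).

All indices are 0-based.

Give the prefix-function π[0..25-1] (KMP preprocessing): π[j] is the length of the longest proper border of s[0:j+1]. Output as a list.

[0, 0, 0, 0, 0, 1, 0, 0, 0, 0, 0, 1, 2, 3, 4, 5, 6, 2, 0, 1, 1, 1, 1, 2, 0]

π[0] = 0
j=1 s[j]='a': π[1]=0 (border '')
j=2 s[j]='b': π[2]=0 (border '')
j=3 s[j]='b': π[3]=0 (border '')
j=4 s[j]='b': π[4]=0 (border '')
j=5 s[j]='c': π[5]=1 (border 'c')
j=6 s[j]='b': k: 1→0; π[6]=0 (border '')
j=7 s[j]='b': π[7]=0 (border '')
j=8 s[j]='b': π[8]=0 (border '')
j=9 s[j]='b': π[9]=0 (border '')
j=10 s[j]='a': π[10]=0 (border '')
j=11 s[j]='c': π[11]=1 (border 'c')
j=12 s[j]='a': π[12]=2 (border 'ca')
j=13 s[j]='b': π[13]=3 (border 'cab')
j=14 s[j]='b': π[14]=4 (border 'cabb')
j=15 s[j]='b': π[15]=5 (border 'cabbb')
j=16 s[j]='c': π[16]=6 (border 'cabbbc')
j=17 s[j]='a': k: 6→1; π[17]=2 (border 'ca')
j=18 s[j]='a': k: 2→0; π[18]=0 (border '')
j=19 s[j]='c': π[19]=1 (border 'c')
j=20 s[j]='c': k: 1→0; π[20]=1 (border 'c')
j=21 s[j]='c': k: 1→0; π[21]=1 (border 'c')
j=22 s[j]='c': k: 1→0; π[22]=1 (border 'c')
j=23 s[j]='a': π[23]=2 (border 'ca')
j=24 s[j]='a': k: 2→0; π[24]=0 (border '')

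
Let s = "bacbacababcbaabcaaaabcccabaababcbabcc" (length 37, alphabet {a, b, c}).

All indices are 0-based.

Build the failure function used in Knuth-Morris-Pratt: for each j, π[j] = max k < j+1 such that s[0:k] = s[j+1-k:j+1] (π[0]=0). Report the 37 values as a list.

[0, 0, 0, 1, 2, 3, 0, 1, 2, 1, 0, 1, 2, 0, 1, 0, 0, 0, 0, 0, 1, 0, 0, 0, 0, 1, 2, 0, 1, 2, 1, 0, 1, 2, 1, 0, 0]

π[0] = 0
j=1 s[j]='a': π[1]=0 (border '')
j=2 s[j]='c': π[2]=0 (border '')
j=3 s[j]='b': π[3]=1 (border 'b')
j=4 s[j]='a': π[4]=2 (border 'ba')
j=5 s[j]='c': π[5]=3 (border 'bac')
j=6 s[j]='a': k: 3→0; π[6]=0 (border '')
j=7 s[j]='b': π[7]=1 (border 'b')
j=8 s[j]='a': π[8]=2 (border 'ba')
j=9 s[j]='b': k: 2→0; π[9]=1 (border 'b')
j=10 s[j]='c': k: 1→0; π[10]=0 (border '')
j=11 s[j]='b': π[11]=1 (border 'b')
j=12 s[j]='a': π[12]=2 (border 'ba')
j=13 s[j]='a': k: 2→0; π[13]=0 (border '')
j=14 s[j]='b': π[14]=1 (border 'b')
j=15 s[j]='c': k: 1→0; π[15]=0 (border '')
j=16 s[j]='a': π[16]=0 (border '')
j=17 s[j]='a': π[17]=0 (border '')
j=18 s[j]='a': π[18]=0 (border '')
j=19 s[j]='a': π[19]=0 (border '')
j=20 s[j]='b': π[20]=1 (border 'b')
j=21 s[j]='c': k: 1→0; π[21]=0 (border '')
j=22 s[j]='c': π[22]=0 (border '')
j=23 s[j]='c': π[23]=0 (border '')
j=24 s[j]='a': π[24]=0 (border '')
j=25 s[j]='b': π[25]=1 (border 'b')
j=26 s[j]='a': π[26]=2 (border 'ba')
j=27 s[j]='a': k: 2→0; π[27]=0 (border '')
j=28 s[j]='b': π[28]=1 (border 'b')
j=29 s[j]='a': π[29]=2 (border 'ba')
j=30 s[j]='b': k: 2→0; π[30]=1 (border 'b')
j=31 s[j]='c': k: 1→0; π[31]=0 (border '')
j=32 s[j]='b': π[32]=1 (border 'b')
j=33 s[j]='a': π[33]=2 (border 'ba')
j=34 s[j]='b': k: 2→0; π[34]=1 (border 'b')
j=35 s[j]='c': k: 1→0; π[35]=0 (border '')
j=36 s[j]='c': π[36]=0 (border '')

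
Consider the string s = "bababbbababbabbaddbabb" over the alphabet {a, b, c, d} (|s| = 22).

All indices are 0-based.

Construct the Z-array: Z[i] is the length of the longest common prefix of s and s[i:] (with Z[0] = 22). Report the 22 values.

[22, 0, 3, 0, 1, 1, 6, 0, 3, 0, 1, 3, 0, 1, 2, 0, 0, 0, 3, 0, 1, 1]

Z[0]=22
i=1: fresh scan; Z[1]=0
i=2: fresh scan; Z[2]=3 grow→box=[2,5)
i=3: min(r-i=2, Z[1]=0)=0; Z[3]=0
i=4: min(r-i=1, Z[2]=3)=1; Z[4]=1
i=5: fresh scan; Z[5]=1 grow→box=[5,6)
i=6: fresh scan; Z[6]=6 grow→box=[6,12)
i=7: min(r-i=5, Z[1]=0)=0; Z[7]=0
i=8: min(r-i=4, Z[2]=3)=3; Z[8]=3
i=9: min(r-i=3, Z[3]=0)=0; Z[9]=0
i=10: min(r-i=2, Z[4]=1)=1; Z[10]=1
i=11: min(r-i=1, Z[5]=1)=1; Z[11]=3 grow→box=[11,14)
i=12: min(r-i=2, Z[1]=0)=0; Z[12]=0
i=13: min(r-i=1, Z[2]=3)=1; Z[13]=1
i=14: fresh scan; Z[14]=2 grow→box=[14,16)
i=15: min(r-i=1, Z[1]=0)=0; Z[15]=0
i=16: fresh scan; Z[16]=0
i=17: fresh scan; Z[17]=0
i=18: fresh scan; Z[18]=3 grow→box=[18,21)
i=19: min(r-i=2, Z[1]=0)=0; Z[19]=0
i=20: min(r-i=1, Z[2]=3)=1; Z[20]=1
i=21: fresh scan; Z[21]=1 grow→box=[21,22)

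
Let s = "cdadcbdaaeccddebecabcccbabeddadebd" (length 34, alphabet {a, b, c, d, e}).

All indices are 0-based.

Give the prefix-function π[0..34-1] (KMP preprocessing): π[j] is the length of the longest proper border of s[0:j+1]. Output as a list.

π[0] = 0
j=1 s[j]='d': π[1]=0 (border '')
j=2 s[j]='a': π[2]=0 (border '')
j=3 s[j]='d': π[3]=0 (border '')
j=4 s[j]='c': π[4]=1 (border 'c')
j=5 s[j]='b': k: 1→0; π[5]=0 (border '')
j=6 s[j]='d': π[6]=0 (border '')
j=7 s[j]='a': π[7]=0 (border '')
j=8 s[j]='a': π[8]=0 (border '')
j=9 s[j]='e': π[9]=0 (border '')
j=10 s[j]='c': π[10]=1 (border 'c')
j=11 s[j]='c': k: 1→0; π[11]=1 (border 'c')
j=12 s[j]='d': π[12]=2 (border 'cd')
j=13 s[j]='d': k: 2→0; π[13]=0 (border '')
j=14 s[j]='e': π[14]=0 (border '')
j=15 s[j]='b': π[15]=0 (border '')
j=16 s[j]='e': π[16]=0 (border '')
j=17 s[j]='c': π[17]=1 (border 'c')
j=18 s[j]='a': k: 1→0; π[18]=0 (border '')
j=19 s[j]='b': π[19]=0 (border '')
j=20 s[j]='c': π[20]=1 (border 'c')
j=21 s[j]='c': k: 1→0; π[21]=1 (border 'c')
j=22 s[j]='c': k: 1→0; π[22]=1 (border 'c')
j=23 s[j]='b': k: 1→0; π[23]=0 (border '')
j=24 s[j]='a': π[24]=0 (border '')
j=25 s[j]='b': π[25]=0 (border '')
j=26 s[j]='e': π[26]=0 (border '')
j=27 s[j]='d': π[27]=0 (border '')
j=28 s[j]='d': π[28]=0 (border '')
j=29 s[j]='a': π[29]=0 (border '')
j=30 s[j]='d': π[30]=0 (border '')
j=31 s[j]='e': π[31]=0 (border '')
j=32 s[j]='b': π[32]=0 (border '')
j=33 s[j]='d': π[33]=0 (border '')

[0, 0, 0, 0, 1, 0, 0, 0, 0, 0, 1, 1, 2, 0, 0, 0, 0, 1, 0, 0, 1, 1, 1, 0, 0, 0, 0, 0, 0, 0, 0, 0, 0, 0]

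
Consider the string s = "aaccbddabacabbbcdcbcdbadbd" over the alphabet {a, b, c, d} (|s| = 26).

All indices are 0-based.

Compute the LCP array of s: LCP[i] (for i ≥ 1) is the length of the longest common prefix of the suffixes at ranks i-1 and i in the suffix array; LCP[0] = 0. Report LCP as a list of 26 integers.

rank→(start, suffix):
  0 → (0, 'aaccbddabacabbbcdcbcdbadbd')
  1 → (7, 'abacabbbcdcbcdbadbd')
  2 → (11, 'abbbcdcbcdbadbd')
  3 → (9, 'acabbbcdcbcdbadbd')
  4 → (1, 'accbddabacabbbcdcbcdbadbd')
  5 → (22, 'adbd')
  6 → (8, 'bacabbbcdcbcdbadbd')
  7 → (21, 'badbd')
  8 → (12, 'bbbcdcbcdbadbd')
  9 → (13, 'bbcdcbcdbadbd')
  10 → (18, 'bcdbadbd')
  11 → (14, 'bcdcbcdbadbd')
  12 → (24, 'bd')
  13 → (4, 'bddabacabbbcdcbcdbadbd')
  14 → (10, 'cabbbcdcbcdbadbd')
  15 → (17, 'cbcdbadbd')
  16 → (3, 'cbddabacabbbcdcbcdbadbd')
  17 → (2, 'ccbddabacabbbcdcbcdbadbd')
  18 → (19, 'cdbadbd')
  19 → (15, 'cdcbcdbadbd')
  20 → (25, 'd')
  21 → (6, 'dabacabbbcdcbcdbadbd')
  22 → (20, 'dbadbd')
  23 → (23, 'dbd')
  24 → (16, 'dcbcdbadbd')
  25 → (5, 'ddabacabbbcdcbcdbadbd')

SA = [0, 7, 11, 9, 1, 22, 8, 21, 12, 13, 18, 14, 24, 4, 10, 17, 3, 2, 19, 15, 25, 6, 20, 23, 16, 5]
i: (SA[i-1],SA[i]) lcp shared
  1: (0,7) 1 'a'
  2: (7,11) 2 'ab'
  3: (11,9) 1 'a'
  4: (9,1) 2 'ac'
  5: (1,22) 1 'a'
  6: (22,8) 0 ''
  7: (8,21) 2 'ba'
  8: (21,12) 1 'b'
  9: (12,13) 2 'bb'
  10: (13,18) 1 'b'
  11: (18,14) 3 'bcd'
  12: (14,24) 1 'b'
  13: (24,4) 2 'bd'
  14: (4,10) 0 ''
  15: (10,17) 1 'c'
  16: (17,3) 2 'cb'
  17: (3,2) 1 'c'
  18: (2,19) 1 'c'
  19: (19,15) 2 'cd'
  20: (15,25) 0 ''
  21: (25,6) 1 'd'
  22: (6,20) 1 'd'
  23: (20,23) 2 'db'
  24: (23,16) 1 'd'
  25: (16,5) 1 'd'

[0, 1, 2, 1, 2, 1, 0, 2, 1, 2, 1, 3, 1, 2, 0, 1, 2, 1, 1, 2, 0, 1, 1, 2, 1, 1]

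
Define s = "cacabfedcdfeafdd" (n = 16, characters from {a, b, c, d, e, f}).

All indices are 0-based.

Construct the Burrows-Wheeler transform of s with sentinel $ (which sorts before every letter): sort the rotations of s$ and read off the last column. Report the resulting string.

rank  rotation           last
    0  $cacabfedcdfeafdd  d
    1  abfedcdfeafdd$cac  c
    2  acabfedcdfeafdd$c  c
    3  afdd$cacabfedcdfe  e
    4  bfedcdfeafdd$caca  a
    5  cabfedcdfeafdd$ca  a
    6  cacabfedcdfeafdd$  $
    7  cdfeafdd$cacabfed  d
    8  d$cacabfedcdfeafd  d
    9  dcdfeafdd$cacabfe  e
   10  dd$cacabfedcdfeaf  f
   11  dfeafdd$cacabfedc  c
   12  eafdd$cacabfedcdf  f
   13  edcdfeafdd$cacabf  f
   14  fdd$cacabfedcdfea  a
   15  feafdd$cacabfedcd  d
   16  fedcdfeafdd$cacab  b

dcceaa$ddefcffadb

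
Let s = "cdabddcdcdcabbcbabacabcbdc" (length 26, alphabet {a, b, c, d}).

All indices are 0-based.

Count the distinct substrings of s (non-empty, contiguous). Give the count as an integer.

sorted suffixes:
  #0 SA[0]=16  'abacabcbdc'
  #1 SA[1]=11  'abbcbabacabcbdc'
  #2 SA[2]=20  'abcbdc'
  #3 SA[3]=2  'abddcdcdcabbcbabacabcbdc'
  #4 SA[4]=18  'acabcbdc'
  #5 SA[5]=15  'babacabcbdc'
  #6 SA[6]=17  'bacabcbdc'
  #7 SA[7]=12  'bbcbabacabcbdc'
  #8 SA[8]=13  'bcbabacabcbdc'
  #9 SA[9]=21  'bcbdc'
  #10 SA[10]=23  'bdc'
  #11 SA[11]=3  'bddcdcdcabbcbabacabcbdc'
  #12 SA[12]=25  'c'
  #13 SA[13]=10  'cabbcbabacabcbdc'
  #14 SA[14]=19  'cabcbdc'
  #15 SA[15]=14  'cbabacabcbdc'
  #16 SA[16]=22  'cbdc'
  #17 SA[17]=0  'cdabddcdcdcabbcbabacabcbdc'
  #18 SA[18]=8  'cdcabbcbabacabcbdc'
  #19 SA[19]=6  'cdcdcabbcbabacabcbdc'
  #20 SA[20]=1  'dabddcdcdcabbcbabacabcbdc'
  #21 SA[21]=24  'dc'
  #22 SA[22]=9  'dcabbcbabacabcbdc'
  #23 SA[23]=7  'dcdcabbcbabacabcbdc'
  #24 SA[24]=5  'dcdcdcabbcbabacabcbdc'
  #25 SA[25]=4  'ddcdcdcabbcbabacabcbdc'

SA = [16, 11, 20, 2, 18, 15, 17, 12, 13, 21, 23, 3, 25, 10, 19, 14, 22, 0, 8, 6, 1, 24, 9, 7, 5, 4]
[i] adj suffixes → lcp
  [1] 16/11 → 2 ('ab')
  [2] 11/20 → 2 ('ab')
  [3] 20/2 → 2 ('ab')
  [4] 2/18 → 1 ('a')
  [5] 18/15 → 0 ('')
  [6] 15/17 → 2 ('ba')
  [7] 17/12 → 1 ('b')
  [8] 12/13 → 1 ('b')
  [9] 13/21 → 3 ('bcb')
  [10] 21/23 → 1 ('b')
  [11] 23/3 → 2 ('bd')
  [12] 3/25 → 0 ('')
  [13] 25/10 → 1 ('c')
  [14] 10/19 → 3 ('cab')
  [15] 19/14 → 1 ('c')
  [16] 14/22 → 2 ('cb')
  [17] 22/0 → 1 ('c')
  [18] 0/8 → 2 ('cd')
  [19] 8/6 → 3 ('cdc')
  [20] 6/1 → 0 ('')
  [21] 1/24 → 1 ('d')
  [22] 24/9 → 2 ('dc')
  [23] 9/7 → 2 ('dc')
  [24] 7/5 → 4 ('dcdc')
  [25] 5/4 → 1 ('d')

n(n+1)/2 = 26·27/2 = 351
Σ LCP = 0 + 2 + 2 + 2 + 1 + 0 + 2 + 1 + 1 + 3 + 1 + 2 + 0 + 1 + 3 + 1 + 2 + 1 + 2 + 3 + 0 + 1 + 2 + 2 + 4 + 1 = 40
distinct = 351 − 40 = 311

311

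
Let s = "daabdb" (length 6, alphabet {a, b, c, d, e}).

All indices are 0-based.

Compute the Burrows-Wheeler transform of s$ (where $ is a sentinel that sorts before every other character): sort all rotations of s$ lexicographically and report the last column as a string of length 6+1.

bdada$b

rank  rotation last
    0  $daabdb  b
    1  aabdb$d  d
    2  abdb$da  a
    3  b$daabd  d
    4  bdb$daa  a
    5  daabdb$  $
    6  db$daab  b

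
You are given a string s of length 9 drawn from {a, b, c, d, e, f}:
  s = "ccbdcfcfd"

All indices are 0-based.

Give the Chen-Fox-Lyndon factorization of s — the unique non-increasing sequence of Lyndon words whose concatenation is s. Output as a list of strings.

emit factor 1: 'c' (i=0, period=1)
emit factor 2: 'c' (i=1, period=1)
emit factor 3: 'bdcfcfd' (i=2, period=7)

["c", "c", "bdcfcfd"]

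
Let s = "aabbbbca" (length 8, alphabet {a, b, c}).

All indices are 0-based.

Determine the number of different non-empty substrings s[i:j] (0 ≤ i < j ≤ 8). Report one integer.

sorted suffixes:
  #0 SA[0]=7  'a'
  #1 SA[1]=0  'aabbbbca'
  #2 SA[2]=1  'abbbbca'
  #3 SA[3]=2  'bbbbca'
  #4 SA[4]=3  'bbbca'
  #5 SA[5]=4  'bbca'
  #6 SA[6]=5  'bca'
  #7 SA[7]=6  'ca'

SA = [7, 0, 1, 2, 3, 4, 5, 6]
rank  pair      lcp
   1  s[7:],s[0:]  1  'a'
   2  s[0:],s[1:]  1  'a'
   3  s[1:],s[2:]  0  ''
   4  s[2:],s[3:]  3  'bbb'
   5  s[3:],s[4:]  2  'bb'
   6  s[4:],s[5:]  1  'b'
   7  s[5:],s[6:]  0  ''

n(n+1)/2 = 8·9/2 = 36
Σ LCP = 0 + 1 + 1 + 0 + 3 + 2 + 1 + 0 = 8
distinct = 36 − 8 = 28

28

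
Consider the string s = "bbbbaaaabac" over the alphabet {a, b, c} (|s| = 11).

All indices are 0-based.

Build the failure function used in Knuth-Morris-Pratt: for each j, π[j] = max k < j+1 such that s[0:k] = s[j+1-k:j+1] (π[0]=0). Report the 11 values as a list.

π[0] = 0
j=1 s[j]='b': π[1]=1 (border 'b')
j=2 s[j]='b': π[2]=2 (border 'bb')
j=3 s[j]='b': π[3]=3 (border 'bbb')
j=4 s[j]='a': k: 3→2→1→0; π[4]=0 (border '')
j=5 s[j]='a': π[5]=0 (border '')
j=6 s[j]='a': π[6]=0 (border '')
j=7 s[j]='a': π[7]=0 (border '')
j=8 s[j]='b': π[8]=1 (border 'b')
j=9 s[j]='a': k: 1→0; π[9]=0 (border '')
j=10 s[j]='c': π[10]=0 (border '')

[0, 1, 2, 3, 0, 0, 0, 0, 1, 0, 0]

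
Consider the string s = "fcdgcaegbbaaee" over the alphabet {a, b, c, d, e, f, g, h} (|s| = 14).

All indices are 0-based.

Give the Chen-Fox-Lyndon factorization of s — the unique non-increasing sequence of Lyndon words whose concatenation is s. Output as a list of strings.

["f", "cdg", "c", "aegbb", "aaee"]

emit factor 1: 'f' (i=0, period=1)
emit factor 2: 'cdg' (i=1, period=3)
emit factor 3: 'c' (i=4, period=1)
emit factor 4: 'aegbb' (i=5, period=5)
emit factor 5: 'aaee' (i=10, period=4)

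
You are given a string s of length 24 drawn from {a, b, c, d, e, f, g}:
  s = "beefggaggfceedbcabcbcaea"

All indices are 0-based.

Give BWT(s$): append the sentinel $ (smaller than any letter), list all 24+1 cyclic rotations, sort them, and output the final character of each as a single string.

rank  rotation                   last
    0  $beefggaggfceedbcabcbcaea  a
    1  a$beefggaggfceedbcabcbcae  e
    2  abcbcaea$beefggaggfceedbc  c
    3  aea$beefggaggfceedbcabcbc  c
    4  aggfceedbcabcbcaea$beefgg  g
    5  bcabcbcaea$beefggaggfceed  d
    6  bcaea$beefggaggfceedbcabc  c
    7  bcbcaea$beefggaggfceedbca  a
    8  beefggaggfceedbcabcbcaea$  $
    9  cabcbcaea$beefggaggfceedb  b
   10  caea$beefggaggfceedbcabcb  b
   11  cbcaea$beefggaggfceedbcab  b
   12  ceedbcabcbcaea$beefggaggf  f
   13  dbcabcbcaea$beefggaggfcee  e
   14  ea$beefggaggfceedbcabcbca  a
   15  edbcabcbcaea$beefggaggfce  e
   16  eedbcabcbcaea$beefggaggfc  c
   17  eefggaggfceedbcabcbcaea$b  b
   18  efggaggfceedbcabcbcaea$be  e
   19  fceedbcabcbcaea$beefggagg  g
   20  fggaggfceedbcabcbcaea$bee  e
   21  gaggfceedbcabcbcaea$beefg  g
   22  gfceedbcabcbcaea$beefggag  g
   23  ggaggfceedbcabcbcaea$beef  f
   24  ggfceedbcabcbcaea$beefgga  a

aeccgdca$bbbfeaecbegeggfa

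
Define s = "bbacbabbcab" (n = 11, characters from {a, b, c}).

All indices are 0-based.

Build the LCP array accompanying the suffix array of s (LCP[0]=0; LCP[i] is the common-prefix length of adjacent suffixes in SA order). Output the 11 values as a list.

[0, 2, 1, 0, 1, 2, 1, 2, 1, 0, 1]

sorted suffixes:
  #0 SA[0]=9  'ab'
  #1 SA[1]=5  'abbcab'
  #2 SA[2]=2  'acbabbcab'
  #3 SA[3]=10  'b'
  #4 SA[4]=4  'babbcab'
  #5 SA[5]=1  'bacbabbcab'
  #6 SA[6]=0  'bbacbabbcab'
  #7 SA[7]=6  'bbcab'
  #8 SA[8]=7  'bcab'
  #9 SA[9]=8  'cab'
  #10 SA[10]=3  'cbabbcab'

SA = [9, 5, 2, 10, 4, 1, 0, 6, 7, 8, 3]
rank  pair      lcp
   1  s[9:],s[5:]  2  'ab'
   2  s[5:],s[2:]  1  'a'
   3  s[2:],s[10:]  0  ''
   4  s[10:],s[4:]  1  'b'
   5  s[4:],s[1:]  2  'ba'
   6  s[1:],s[0:]  1  'b'
   7  s[0:],s[6:]  2  'bb'
   8  s[6:],s[7:]  1  'b'
   9  s[7:],s[8:]  0  ''
  10  s[8:],s[3:]  1  'c'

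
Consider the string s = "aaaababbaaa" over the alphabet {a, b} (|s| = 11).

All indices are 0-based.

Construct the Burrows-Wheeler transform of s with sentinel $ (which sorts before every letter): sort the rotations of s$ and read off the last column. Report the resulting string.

aaab$aaabbaa

rank  rotation      last
    0  $aaaababbaaa  a
    1  a$aaaababbaa  a
    2  aa$aaaababba  a
    3  aaa$aaaababb  b
    4  aaaababbaaa$  $
    5  aaababbaaa$a  a
    6  aababbaaa$aa  a
    7  ababbaaa$aaa  a
    8  abbaaa$aaaab  b
    9  baaa$aaaabab  b
   10  babbaaa$aaaa  a
   11  bbaaa$aaaaba  a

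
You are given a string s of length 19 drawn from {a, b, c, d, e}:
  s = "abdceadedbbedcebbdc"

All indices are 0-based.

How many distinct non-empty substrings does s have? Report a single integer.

168

rank→(start, suffix):
  0 → (0, 'abdceadedbbedcebbdc')
  1 → (5, 'adedbbedcebbdc')
  2 → (15, 'bbdc')
  3 → (9, 'bbedcebbdc')
  4 → (16, 'bdc')
  5 → (1, 'bdceadedbbedcebbdc')
  6 → (10, 'bedcebbdc')
  7 → (18, 'c')
  8 → (3, 'ceadedbbedcebbdc')
  9 → (13, 'cebbdc')
  10 → (8, 'dbbedcebbdc')
  11 → (17, 'dc')
  12 → (2, 'dceadedbbedcebbdc')
  13 → (12, 'dcebbdc')
  14 → (6, 'dedbbedcebbdc')
  15 → (4, 'eadedbbedcebbdc')
  16 → (14, 'ebbdc')
  17 → (7, 'edbbedcebbdc')
  18 → (11, 'edcebbdc')

SA = [0, 5, 15, 9, 16, 1, 10, 18, 3, 13, 8, 17, 2, 12, 6, 4, 14, 7, 11]
[i] adj suffixes → lcp
  [1] 0/5 → 1 ('a')
  [2] 5/15 → 0 ('')
  [3] 15/9 → 2 ('bb')
  [4] 9/16 → 1 ('b')
  [5] 16/1 → 3 ('bdc')
  [6] 1/10 → 1 ('b')
  [7] 10/18 → 0 ('')
  [8] 18/3 → 1 ('c')
  [9] 3/13 → 2 ('ce')
  [10] 13/8 → 0 ('')
  [11] 8/17 → 1 ('d')
  [12] 17/2 → 2 ('dc')
  [13] 2/12 → 3 ('dce')
  [14] 12/6 → 1 ('d')
  [15] 6/4 → 0 ('')
  [16] 4/14 → 1 ('e')
  [17] 14/7 → 1 ('e')
  [18] 7/11 → 2 ('ed')

n(n+1)/2 = 19·20/2 = 190
Σ LCP = 0 + 1 + 0 + 2 + 1 + 3 + 1 + 0 + 1 + 2 + 0 + 1 + 2 + 3 + 1 + 0 + 1 + 1 + 2 = 22
distinct = 190 − 22 = 168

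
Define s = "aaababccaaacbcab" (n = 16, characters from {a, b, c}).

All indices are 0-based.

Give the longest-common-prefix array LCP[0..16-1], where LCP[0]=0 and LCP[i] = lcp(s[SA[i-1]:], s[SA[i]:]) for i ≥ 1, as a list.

sorted suffixes:
  #0 SA[0]=0  'aaababccaaacbcab'
  #1 SA[1]=8  'aaacbcab'
  #2 SA[2]=1  'aababccaaacbcab'
  #3 SA[3]=9  'aacbcab'
  #4 SA[4]=14  'ab'
  #5 SA[5]=2  'ababccaaacbcab'
  #6 SA[6]=4  'abccaaacbcab'
  #7 SA[7]=10  'acbcab'
  #8 SA[8]=15  'b'
  #9 SA[9]=3  'babccaaacbcab'
  #10 SA[10]=12  'bcab'
  #11 SA[11]=5  'bccaaacbcab'
  #12 SA[12]=7  'caaacbcab'
  #13 SA[13]=13  'cab'
  #14 SA[14]=11  'cbcab'
  #15 SA[15]=6  'ccaaacbcab'

SA = [0, 8, 1, 9, 14, 2, 4, 10, 15, 3, 12, 5, 7, 13, 11, 6]
rank  pair      lcp
   1  s[0:],s[8:]  3  'aaa'
   2  s[8:],s[1:]  2  'aa'
   3  s[1:],s[9:]  2  'aa'
   4  s[9:],s[14:]  1  'a'
   5  s[14:],s[2:]  2  'ab'
   6  s[2:],s[4:]  2  'ab'
   7  s[4:],s[10:]  1  'a'
   8  s[10:],s[15:]  0  ''
   9  s[15:],s[3:]  1  'b'
  10  s[3:],s[12:]  1  'b'
  11  s[12:],s[5:]  2  'bc'
  12  s[5:],s[7:]  0  ''
  13  s[7:],s[13:]  2  'ca'
  14  s[13:],s[11:]  1  'c'
  15  s[11:],s[6:]  1  'c'

[0, 3, 2, 2, 1, 2, 2, 1, 0, 1, 1, 2, 0, 2, 1, 1]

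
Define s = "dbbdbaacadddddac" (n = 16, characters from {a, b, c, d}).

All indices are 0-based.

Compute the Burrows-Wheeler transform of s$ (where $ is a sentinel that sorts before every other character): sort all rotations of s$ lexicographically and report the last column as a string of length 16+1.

rank  rotation           last
    0  $dbbdbaacadddddac  c
    1  aacadddddac$dbbdb  b
    2  ac$dbbdbaacaddddd  d
    3  acadddddac$dbbdba  a
    4  adddddac$dbbdbaac  c
    5  baacadddddac$dbbd  d
    6  bbdbaacadddddac$d  d
    7  bdbaacadddddac$db  b
    8  c$dbbdbaacaddddda  a
    9  cadddddac$dbbdbaa  a
   10  dac$dbbdbaacadddd  d
   11  dbaacadddddac$dbb  b
   12  dbbdbaacadddddac$  $
   13  ddac$dbbdbaacaddd  d
   14  dddac$dbbdbaacadd  d
   15  ddddac$dbbdbaacad  d
   16  dddddac$dbbdbaaca  a

cbdacddbaadb$ddda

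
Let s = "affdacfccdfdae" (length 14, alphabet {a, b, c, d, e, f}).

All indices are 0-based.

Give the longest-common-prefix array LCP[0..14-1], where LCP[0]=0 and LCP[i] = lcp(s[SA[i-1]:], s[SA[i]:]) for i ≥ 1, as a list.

rank→(start, suffix):
  0 → (4, 'acfccdfdae')
  1 → (12, 'ae')
  2 → (0, 'affdacfccdfdae')
  3 → (7, 'ccdfdae')
  4 → (8, 'cdfdae')
  5 → (5, 'cfccdfdae')
  6 → (3, 'dacfccdfdae')
  7 → (11, 'dae')
  8 → (9, 'dfdae')
  9 → (13, 'e')
  10 → (6, 'fccdfdae')
  11 → (2, 'fdacfccdfdae')
  12 → (10, 'fdae')
  13 → (1, 'ffdacfccdfdae')

SA = [4, 12, 0, 7, 8, 5, 3, 11, 9, 13, 6, 2, 10, 1]
[i] adj suffixes → lcp
  [1] 4/12 → 1 ('a')
  [2] 12/0 → 1 ('a')
  [3] 0/7 → 0 ('')
  [4] 7/8 → 1 ('c')
  [5] 8/5 → 1 ('c')
  [6] 5/3 → 0 ('')
  [7] 3/11 → 2 ('da')
  [8] 11/9 → 1 ('d')
  [9] 9/13 → 0 ('')
  [10] 13/6 → 0 ('')
  [11] 6/2 → 1 ('f')
  [12] 2/10 → 3 ('fda')
  [13] 10/1 → 1 ('f')

[0, 1, 1, 0, 1, 1, 0, 2, 1, 0, 0, 1, 3, 1]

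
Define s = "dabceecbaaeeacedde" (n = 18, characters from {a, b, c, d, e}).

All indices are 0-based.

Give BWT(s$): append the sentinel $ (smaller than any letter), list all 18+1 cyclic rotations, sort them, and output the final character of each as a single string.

ebdeacaeab$eddeecac

rank  rotation             last
    0  $dabceecbaaeeacedde  e
    1  aaeeacedde$dabceecb  b
    2  abceecbaaeeacedde$d  d
    3  acedde$dabceecbaaee  e
    4  aeeacedde$dabceecba  a
    5  baaeeacedde$dabceec  c
    6  bceecbaaeeacedde$da  a
    7  cbaaeeacedde$dabcee  e
    8  cedde$dabceecbaaeea  a
    9  ceecbaaeeacedde$dab  b
   10  dabceecbaaeeacedde$  $
   11  dde$dabceecbaaeeace  e
   12  de$dabceecbaaeeaced  d
   13  e$dabceecbaaeeacedd  d
   14  eacedde$dabceecbaae  e
   15  ecbaaeeacedde$dabce  e
   16  edde$dabceecbaaeeac  c
   17  eeacedde$dabceecbaa  a
   18  eecbaaeeacedde$dabc  c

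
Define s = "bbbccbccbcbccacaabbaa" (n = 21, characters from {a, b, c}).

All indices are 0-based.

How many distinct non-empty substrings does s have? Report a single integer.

rank→(start, suffix):
  0 → (20, 'a')
  1 → (19, 'aa')
  2 → (15, 'aabbaa')
  3 → (16, 'abbaa')
  4 → (13, 'acaabbaa')
  5 → (18, 'baa')
  6 → (17, 'bbaa')
  7 → (0, 'bbbccbccbcbccacaabbaa')
  8 → (1, 'bbccbccbcbccacaabbaa')
  9 → (8, 'bcbccacaabbaa')
  10 → (10, 'bccacaabbaa')
  11 → (5, 'bccbcbccacaabbaa')
  12 → (2, 'bccbccbcbccacaabbaa')
  13 → (14, 'caabbaa')
  14 → (12, 'cacaabbaa')
  15 → (7, 'cbcbccacaabbaa')
  16 → (9, 'cbccacaabbaa')
  17 → (4, 'cbccbcbccacaabbaa')
  18 → (11, 'ccacaabbaa')
  19 → (6, 'ccbcbccacaabbaa')
  20 → (3, 'ccbccbcbccacaabbaa')

SA = [20, 19, 15, 16, 13, 18, 17, 0, 1, 8, 10, 5, 2, 14, 12, 7, 9, 4, 11, 6, 3]
rank  pair      lcp
   1  s[20:],s[19:]  1  'a'
   2  s[19:],s[15:]  2  'aa'
   3  s[15:],s[16:]  1  'a'
   4  s[16:],s[13:]  1  'a'
   5  s[13:],s[18:]  0  ''
   6  s[18:],s[17:]  1  'b'
   7  s[17:],s[0:]  2  'bb'
   8  s[0:],s[1:]  2  'bb'
   9  s[1:],s[8:]  1  'b'
  10  s[8:],s[10:]  2  'bc'
  11  s[10:],s[5:]  3  'bcc'
  12  s[5:],s[2:]  5  'bccbc'
  13  s[2:],s[14:]  0  ''
  14  s[14:],s[12:]  2  'ca'
  15  s[12:],s[7:]  1  'c'
  16  s[7:],s[9:]  3  'cbc'
  17  s[9:],s[4:]  4  'cbcc'
  18  s[4:],s[11:]  1  'c'
  19  s[11:],s[6:]  2  'cc'
  20  s[6:],s[3:]  4  'ccbc'

n(n+1)/2 = 21·22/2 = 231
Σ LCP = 0 + 1 + 2 + 1 + 1 + 0 + 1 + 2 + 2 + 1 + 2 + 3 + 5 + 0 + 2 + 1 + 3 + 4 + 1 + 2 + 4 = 38
distinct = 231 − 38 = 193

193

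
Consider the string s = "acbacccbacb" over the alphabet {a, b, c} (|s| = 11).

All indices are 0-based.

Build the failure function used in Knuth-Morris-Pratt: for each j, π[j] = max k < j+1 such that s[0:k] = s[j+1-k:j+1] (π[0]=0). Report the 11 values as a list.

π[0] = 0
j=1 s[j]='c': π[1]=0 (border '')
j=2 s[j]='b': π[2]=0 (border '')
j=3 s[j]='a': π[3]=1 (border 'a')
j=4 s[j]='c': π[4]=2 (border 'ac')
j=5 s[j]='c': k: 2→0; π[5]=0 (border '')
j=6 s[j]='c': π[6]=0 (border '')
j=7 s[j]='b': π[7]=0 (border '')
j=8 s[j]='a': π[8]=1 (border 'a')
j=9 s[j]='c': π[9]=2 (border 'ac')
j=10 s[j]='b': π[10]=3 (border 'acb')

[0, 0, 0, 1, 2, 0, 0, 0, 1, 2, 3]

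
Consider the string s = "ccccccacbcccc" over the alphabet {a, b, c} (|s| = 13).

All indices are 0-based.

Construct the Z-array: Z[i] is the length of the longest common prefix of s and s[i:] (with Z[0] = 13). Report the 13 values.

Z[0]=13
i=1: outside box; Z[1]=5 grow→box=[1,6)
i=2: min(r-i=4, Z[1]=5)=4; Z[2]=4
i=3: min(r-i=3, Z[2]=4)=3; Z[3]=3
i=4: min(r-i=2, Z[3]=3)=2; Z[4]=2
i=5: min(r-i=1, Z[4]=2)=1; Z[5]=1
i=6: outside box; Z[6]=0
i=7: outside box; Z[7]=1 grow→box=[7,8)
i=8: outside box; Z[8]=0
i=9: outside box; Z[9]=4 grow→box=[9,13)
i=10: min(r-i=3, Z[1]=5)=3; Z[10]=3
i=11: min(r-i=2, Z[2]=4)=2; Z[11]=2
i=12: min(r-i=1, Z[3]=3)=1; Z[12]=1

[13, 5, 4, 3, 2, 1, 0, 1, 0, 4, 3, 2, 1]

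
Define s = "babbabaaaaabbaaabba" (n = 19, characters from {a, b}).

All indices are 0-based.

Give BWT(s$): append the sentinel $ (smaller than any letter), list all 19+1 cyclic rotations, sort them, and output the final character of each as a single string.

abbabaaabaabbabb$aaa

rank  rotation              last
    0  $babbabaaaaabbaaabba  a
    1  a$babbabaaaaabbaaabb  b
    2  aaaaabbaaabba$babbab  b
    3  aaaabbaaabba$babbaba  a
    4  aaabba$babbabaaaaabb  b
    5  aaabbaaabba$babbabaa  a
    6  aabba$babbabaaaaabba  a
    7  aabbaaabba$babbabaaa  a
    8  abaaaaabbaaabba$babb  b
    9  abba$babbabaaaaabbaa  a
   10  abbaaabba$babbabaaaa  a
   11  abbabaaaaabbaaabba$b  b
   12  ba$babbabaaaaabbaaab  b
   13  baaaaabbaaabba$babba  a
   14  baaabba$babbabaaaaab  b
   15  babaaaaabbaaabba$bab  b
   16  babbabaaaaabbaaabba$  $
   17  bba$babbabaaaaabbaaa  a
   18  bbaaabba$babbabaaaaa  a
   19  bbabaaaaabbaaabba$ba  a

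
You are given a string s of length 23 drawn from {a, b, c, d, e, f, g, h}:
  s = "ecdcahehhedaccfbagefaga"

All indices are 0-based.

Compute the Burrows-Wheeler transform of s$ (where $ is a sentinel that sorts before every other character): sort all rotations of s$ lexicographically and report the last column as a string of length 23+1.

rank  rotation                  last
    0  $ecdcahehhedaccfbagefaga  a
    1  a$ecdcahehhedaccfbagefag  g
    2  accfbagefaga$ecdcahehhed  d
    3  aga$ecdcahehhedaccfbagef  f
    4  agefaga$ecdcahehhedaccfb  b
    5  ahehhedaccfbagefaga$ecdc  c
    6  bagefaga$ecdcahehhedaccf  f
    7  cahehhedaccfbagefaga$ecd  d
    8  ccfbagefaga$ecdcahehheda  a
    9  cdcahehhedaccfbagefaga$e  e
   10  cfbagefaga$ecdcahehhedac  c
   11  daccfbagefaga$ecdcahehhe  e
   12  dcahehhedaccfbagefaga$ec  c
   13  ecdcahehhedaccfbagefaga$  $
   14  edaccfbagefaga$ecdcahehh  h
   15  efaga$ecdcahehhedaccfbag  g
   16  ehhedaccfbagefaga$ecdcah  h
   17  faga$ecdcahehhedaccfbage  e
   18  fbagefaga$ecdcahehhedacc  c
   19  ga$ecdcahehhedaccfbagefa  a
   20  gefaga$ecdcahehhedaccfba  a
   21  hedaccfbagefaga$ecdcaheh  h
   22  hehhedaccfbagefaga$ecdca  a
   23  hhedaccfbagefaga$ecdcahe  e

agdfbcfdaecec$hghecaahae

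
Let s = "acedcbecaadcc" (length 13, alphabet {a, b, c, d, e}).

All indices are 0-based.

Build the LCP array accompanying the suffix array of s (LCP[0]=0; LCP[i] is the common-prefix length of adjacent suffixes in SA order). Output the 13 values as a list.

[0, 1, 1, 0, 0, 1, 1, 1, 1, 0, 2, 0, 1]

rank→(start, suffix):
  0 → (8, 'aadcc')
  1 → (0, 'acedcbecaadcc')
  2 → (9, 'adcc')
  3 → (5, 'becaadcc')
  4 → (12, 'c')
  5 → (7, 'caadcc')
  6 → (4, 'cbecaadcc')
  7 → (11, 'cc')
  8 → (1, 'cedcbecaadcc')
  9 → (3, 'dcbecaadcc')
  10 → (10, 'dcc')
  11 → (6, 'ecaadcc')
  12 → (2, 'edcbecaadcc')

SA = [8, 0, 9, 5, 12, 7, 4, 11, 1, 3, 10, 6, 2]
rank  pair      lcp
   1  s[8:],s[0:]  1  'a'
   2  s[0:],s[9:]  1  'a'
   3  s[9:],s[5:]  0  ''
   4  s[5:],s[12:]  0  ''
   5  s[12:],s[7:]  1  'c'
   6  s[7:],s[4:]  1  'c'
   7  s[4:],s[11:]  1  'c'
   8  s[11:],s[1:]  1  'c'
   9  s[1:],s[3:]  0  ''
  10  s[3:],s[10:]  2  'dc'
  11  s[10:],s[6:]  0  ''
  12  s[6:],s[2:]  1  'e'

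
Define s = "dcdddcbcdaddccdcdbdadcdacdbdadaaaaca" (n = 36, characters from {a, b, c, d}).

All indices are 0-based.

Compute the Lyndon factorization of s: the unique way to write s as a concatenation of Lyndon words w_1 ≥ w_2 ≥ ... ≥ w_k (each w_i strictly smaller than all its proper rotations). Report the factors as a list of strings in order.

emit factor 1: 'd' (i=0, period=1)
emit factor 2: 'cddd' (i=1, period=4)
emit factor 3: 'c' (i=5, period=1)
emit factor 4: 'bcd' (i=6, period=3)
emit factor 5: 'addccdcdbd' (i=9, period=10)
emit factor 6: 'adcd' (i=19, period=4)
emit factor 7: 'acdbdad' (i=23, period=7)
emit factor 8: 'aaaac' (i=30, period=5)
emit factor 9: 'a' (i=35, period=1)

["d", "cddd", "c", "bcd", "addccdcdbd", "adcd", "acdbdad", "aaaac", "a"]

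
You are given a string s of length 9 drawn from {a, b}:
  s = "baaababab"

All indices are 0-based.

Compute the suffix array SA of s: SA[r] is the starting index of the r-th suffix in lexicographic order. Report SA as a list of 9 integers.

rank | idx | suffix
   0 |   1 | aaababab
   1 |   2 | aababab
   2 |   7 | ab
   3 |   5 | abab
   4 |   3 | ababab
   5 |   8 | b
   6 |   0 | baaababab
   7 |   6 | bab
   8 |   4 | babab

[1, 2, 7, 5, 3, 8, 0, 6, 4]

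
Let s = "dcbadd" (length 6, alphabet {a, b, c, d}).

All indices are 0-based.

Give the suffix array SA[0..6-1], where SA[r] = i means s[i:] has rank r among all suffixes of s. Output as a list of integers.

sorted suffixes:
  #0 SA[0]=3  'add'
  #1 SA[1]=2  'badd'
  #2 SA[2]=1  'cbadd'
  #3 SA[3]=5  'd'
  #4 SA[4]=0  'dcbadd'
  #5 SA[5]=4  'dd'

[3, 2, 1, 5, 0, 4]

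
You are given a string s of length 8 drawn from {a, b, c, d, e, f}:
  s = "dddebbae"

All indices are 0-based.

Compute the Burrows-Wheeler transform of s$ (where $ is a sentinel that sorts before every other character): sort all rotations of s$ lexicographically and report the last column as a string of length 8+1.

ebbe$ddad

rank  rotation   last
    0  $dddebbae  e
    1  ae$dddebb  b
    2  bae$dddeb  b
    3  bbae$ddde  e
    4  dddebbae$  $
    5  ddebbae$d  d
    6  debbae$dd  d
    7  e$dddebba  a
    8  ebbae$ddd  d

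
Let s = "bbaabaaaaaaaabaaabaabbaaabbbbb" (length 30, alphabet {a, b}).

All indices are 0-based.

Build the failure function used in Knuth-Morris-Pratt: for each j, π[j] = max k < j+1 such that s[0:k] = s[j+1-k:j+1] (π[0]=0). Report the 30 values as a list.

[0, 1, 0, 0, 1, 0, 0, 0, 0, 0, 0, 0, 0, 1, 0, 0, 0, 1, 0, 0, 1, 2, 3, 4, 0, 1, 2, 2, 2, 2]

π[0] = 0
j=1 s[j]='b': π[1]=1 (border 'b')
j=2 s[j]='a': k: 1→0; π[2]=0 (border '')
j=3 s[j]='a': π[3]=0 (border '')
j=4 s[j]='b': π[4]=1 (border 'b')
j=5 s[j]='a': k: 1→0; π[5]=0 (border '')
j=6 s[j]='a': π[6]=0 (border '')
j=7 s[j]='a': π[7]=0 (border '')
j=8 s[j]='a': π[8]=0 (border '')
j=9 s[j]='a': π[9]=0 (border '')
j=10 s[j]='a': π[10]=0 (border '')
j=11 s[j]='a': π[11]=0 (border '')
j=12 s[j]='a': π[12]=0 (border '')
j=13 s[j]='b': π[13]=1 (border 'b')
j=14 s[j]='a': k: 1→0; π[14]=0 (border '')
j=15 s[j]='a': π[15]=0 (border '')
j=16 s[j]='a': π[16]=0 (border '')
j=17 s[j]='b': π[17]=1 (border 'b')
j=18 s[j]='a': k: 1→0; π[18]=0 (border '')
j=19 s[j]='a': π[19]=0 (border '')
j=20 s[j]='b': π[20]=1 (border 'b')
j=21 s[j]='b': π[21]=2 (border 'bb')
j=22 s[j]='a': π[22]=3 (border 'bba')
j=23 s[j]='a': π[23]=4 (border 'bbaa')
j=24 s[j]='a': k: 4→0; π[24]=0 (border '')
j=25 s[j]='b': π[25]=1 (border 'b')
j=26 s[j]='b': π[26]=2 (border 'bb')
j=27 s[j]='b': k: 2→1; π[27]=2 (border 'bb')
j=28 s[j]='b': k: 2→1; π[28]=2 (border 'bb')
j=29 s[j]='b': k: 2→1; π[29]=2 (border 'bb')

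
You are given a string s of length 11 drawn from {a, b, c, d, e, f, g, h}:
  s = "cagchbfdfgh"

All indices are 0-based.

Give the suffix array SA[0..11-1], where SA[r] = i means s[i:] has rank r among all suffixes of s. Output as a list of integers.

sorted suffixes:
  #0 SA[0]=1  'agchbfdfgh'
  #1 SA[1]=5  'bfdfgh'
  #2 SA[2]=0  'cagchbfdfgh'
  #3 SA[3]=3  'chbfdfgh'
  #4 SA[4]=7  'dfgh'
  #5 SA[5]=6  'fdfgh'
  #6 SA[6]=8  'fgh'
  #7 SA[7]=2  'gchbfdfgh'
  #8 SA[8]=9  'gh'
  #9 SA[9]=10  'h'
  #10 SA[10]=4  'hbfdfgh'

[1, 5, 0, 3, 7, 6, 8, 2, 9, 10, 4]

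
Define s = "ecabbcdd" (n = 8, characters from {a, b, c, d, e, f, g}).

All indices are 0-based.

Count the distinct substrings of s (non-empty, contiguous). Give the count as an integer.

sorted suffixes:
  #0 SA[0]=2  'abbcdd'
  #1 SA[1]=3  'bbcdd'
  #2 SA[2]=4  'bcdd'
  #3 SA[3]=1  'cabbcdd'
  #4 SA[4]=5  'cdd'
  #5 SA[5]=7  'd'
  #6 SA[6]=6  'dd'
  #7 SA[7]=0  'ecabbcdd'

SA = [2, 3, 4, 1, 5, 7, 6, 0]
i: (SA[i-1],SA[i]) lcp shared
  1: (2,3) 0 ''
  2: (3,4) 1 'b'
  3: (4,1) 0 ''
  4: (1,5) 1 'c'
  5: (5,7) 0 ''
  6: (7,6) 1 'd'
  7: (6,0) 0 ''

n(n+1)/2 = 8·9/2 = 36
Σ LCP = 0 + 0 + 1 + 0 + 1 + 0 + 1 + 0 = 3
distinct = 36 − 3 = 33

33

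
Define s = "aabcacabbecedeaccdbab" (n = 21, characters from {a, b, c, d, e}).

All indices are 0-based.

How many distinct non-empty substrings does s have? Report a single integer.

sorted suffixes:
  #0 SA[0]=0  'aabcacabbecedeaccdbab'
  #1 SA[1]=19  'ab'
  #2 SA[2]=6  'abbecedeaccdbab'
  #3 SA[3]=1  'abcacabbecedeaccdbab'
  #4 SA[4]=4  'acabbecedeaccdbab'
  #5 SA[5]=14  'accdbab'
  #6 SA[6]=20  'b'
  #7 SA[7]=18  'bab'
  #8 SA[8]=7  'bbecedeaccdbab'
  #9 SA[9]=2  'bcacabbecedeaccdbab'
  #10 SA[10]=8  'becedeaccdbab'
  #11 SA[11]=5  'cabbecedeaccdbab'
  #12 SA[12]=3  'cacabbecedeaccdbab'
  #13 SA[13]=15  'ccdbab'
  #14 SA[14]=16  'cdbab'
  #15 SA[15]=10  'cedeaccdbab'
  #16 SA[16]=17  'dbab'
  #17 SA[17]=12  'deaccdbab'
  #18 SA[18]=13  'eaccdbab'
  #19 SA[19]=9  'ecedeaccdbab'
  #20 SA[20]=11  'edeaccdbab'

SA = [0, 19, 6, 1, 4, 14, 20, 18, 7, 2, 8, 5, 3, 15, 16, 10, 17, 12, 13, 9, 11]
rank  pair      lcp
   1  s[0:],s[19:]  1  'a'
   2  s[19:],s[6:]  2  'ab'
   3  s[6:],s[1:]  2  'ab'
   4  s[1:],s[4:]  1  'a'
   5  s[4:],s[14:]  2  'ac'
   6  s[14:],s[20:]  0  ''
   7  s[20:],s[18:]  1  'b'
   8  s[18:],s[7:]  1  'b'
   9  s[7:],s[2:]  1  'b'
  10  s[2:],s[8:]  1  'b'
  11  s[8:],s[5:]  0  ''
  12  s[5:],s[3:]  2  'ca'
  13  s[3:],s[15:]  1  'c'
  14  s[15:],s[16:]  1  'c'
  15  s[16:],s[10:]  1  'c'
  16  s[10:],s[17:]  0  ''
  17  s[17:],s[12:]  1  'd'
  18  s[12:],s[13:]  0  ''
  19  s[13:],s[9:]  1  'e'
  20  s[9:],s[11:]  1  'e'

n(n+1)/2 = 21·22/2 = 231
Σ LCP = 0 + 1 + 2 + 2 + 1 + 2 + 0 + 1 + 1 + 1 + 1 + 0 + 2 + 1 + 1 + 1 + 0 + 1 + 0 + 1 + 1 = 20
distinct = 231 − 20 = 211

211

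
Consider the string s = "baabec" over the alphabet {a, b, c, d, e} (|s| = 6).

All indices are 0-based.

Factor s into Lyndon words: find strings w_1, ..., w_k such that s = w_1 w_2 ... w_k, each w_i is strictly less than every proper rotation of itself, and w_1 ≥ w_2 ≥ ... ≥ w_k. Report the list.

emit factor 1: 'b' (i=0, period=1)
emit factor 2: 'aabec' (i=1, period=5)

["b", "aabec"]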